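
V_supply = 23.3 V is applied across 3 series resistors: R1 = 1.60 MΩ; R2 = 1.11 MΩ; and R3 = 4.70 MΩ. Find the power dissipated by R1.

P ≈ 15.8 µW

ΣR = 7.410 MΩ → I = 23.3/7.410 = 3.144 µA.
V(R1) = I·R = 5.031 V; P = V·I = 5.031 × 3.144 = 15.82 µW.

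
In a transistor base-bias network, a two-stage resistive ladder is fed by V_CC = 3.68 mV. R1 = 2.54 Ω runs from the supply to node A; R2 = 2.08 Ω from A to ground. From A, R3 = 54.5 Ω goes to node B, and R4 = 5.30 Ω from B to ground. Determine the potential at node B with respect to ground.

Node A sees R2 in parallel with the series input of stage 2, R3 + R4 = 59.80 Ω.
Effective lower resistance at A: R2 ‖ 59.80 = 2.010 Ω.
First divider: V_A = V_CC · 2.010/(2.54 + 2.010) = 1.626 mV.
V_B = V_A × 0.08863 = 0.1441 mV.

V_B ≈ 0.144 mV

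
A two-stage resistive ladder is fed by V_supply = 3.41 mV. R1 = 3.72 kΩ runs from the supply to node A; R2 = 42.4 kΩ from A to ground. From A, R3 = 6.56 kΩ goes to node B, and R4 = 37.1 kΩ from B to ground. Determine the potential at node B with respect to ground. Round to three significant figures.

Node A sees R2 in parallel with the series input of stage 2, R3 + R4 = 43.66 kΩ.
Effective lower resistance at A: R2 ‖ 43.66 = 21.51 kΩ.
First divider: V_A = V_supply · 21.51/(3.72 + 21.51) = 2.907 mV.
V_B = V_A × 0.8497 = 2.470 mV.

V_B ≈ 2.47 mV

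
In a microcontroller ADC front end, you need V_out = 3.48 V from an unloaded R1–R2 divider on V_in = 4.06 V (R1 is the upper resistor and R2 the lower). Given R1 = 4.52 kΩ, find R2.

R2 ≈ 27.1 kΩ

Required fraction k = V_out/V_in = 0.8571.
So R2 = R1 · V_out/(V_in − V_out) = 4.52 × 3.48/(4.06 − 3.48) = 4.52 × 6.000 = 27.12 kΩ.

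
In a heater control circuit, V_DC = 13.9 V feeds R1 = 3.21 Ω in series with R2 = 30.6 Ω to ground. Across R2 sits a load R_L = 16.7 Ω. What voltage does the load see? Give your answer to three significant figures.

V_out ≈ 10.7 V

R2 ‖ R_L = (30.6 × 16.7)/(30.6 + 16.7) = 10.80 Ω.
Then V_out = V_DC · R2'/(R1 + R2') = 13.9 × 10.80/14.01 = 10.72 V.
(Unloaded it would be 12.6 V; the load pulls it down.)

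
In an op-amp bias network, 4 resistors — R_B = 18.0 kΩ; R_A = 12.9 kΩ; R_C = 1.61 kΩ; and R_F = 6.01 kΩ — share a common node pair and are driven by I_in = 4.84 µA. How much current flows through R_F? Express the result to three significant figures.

ΣG = 1/18.0 + 1/12.9 + 1/1.61 + 1/6.01 = 0.9206.
Current divider: I(R_F) = I_in · G_k/ΣG = 4.84 × (0.1664/0.9206) = 4.84 × 0.1807 = 0.8748 µA.

I ≈ 0.875 µA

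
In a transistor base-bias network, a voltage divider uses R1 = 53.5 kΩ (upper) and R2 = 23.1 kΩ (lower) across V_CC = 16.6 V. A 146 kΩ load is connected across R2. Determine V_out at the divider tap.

V_out ≈ 4.51 V

R2 ‖ R_L = (23.1 × 146)/(23.1 + 146) = 19.94 kΩ.
Then V_out = V_CC · R2'/(R1 + R2') = 16.6 × 19.94/73.44 = 4.508 V.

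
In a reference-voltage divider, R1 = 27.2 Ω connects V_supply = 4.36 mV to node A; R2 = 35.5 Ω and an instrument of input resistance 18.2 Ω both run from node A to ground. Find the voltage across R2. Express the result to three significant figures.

The load sits in parallel with R2, giving an effective lower resistance R2' = R2·R_L/(R2+R_L) = 12.03 Ω.
Then V_out = V_supply · R2'/(R1 + R2') = 4.36 × 12.03/39.23 = 1.337 mV.
(Unloaded it would be 2.47 mV; the load pulls it down.)

V_out ≈ 1.34 mV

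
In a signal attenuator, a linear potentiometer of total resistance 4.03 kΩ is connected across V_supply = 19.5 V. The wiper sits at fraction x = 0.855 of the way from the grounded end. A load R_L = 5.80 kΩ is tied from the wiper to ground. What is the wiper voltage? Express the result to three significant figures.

V_out ≈ 15.4 V

Lower segment x·R_p = 3.446 kΩ; upper segment (1−x)·R_p = 0.5844 kΩ.
R_L loads the lower segment: effective lower R = 2.162 kΩ.
Loaded-divider output: V_out = 19.5 × 0.7872 = 15.35 V.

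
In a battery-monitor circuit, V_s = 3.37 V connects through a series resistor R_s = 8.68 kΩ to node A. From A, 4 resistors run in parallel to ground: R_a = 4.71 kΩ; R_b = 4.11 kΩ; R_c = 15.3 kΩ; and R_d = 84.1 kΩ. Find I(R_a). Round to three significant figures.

Combine the parallel branches: R_p = (1/4.71 + 1/4.11 + 1/15.3 + 1/84.1)⁻¹ = 1.877 kΩ.
V_A by voltage divider: V_A = 3.37 × 1.877/(8.68 + 1.877) = 0.5991 V.
I(R_a) = V_A / R_a = 0.5991/4.71 = 0.1272 mA.

I ≈ 0.127 mA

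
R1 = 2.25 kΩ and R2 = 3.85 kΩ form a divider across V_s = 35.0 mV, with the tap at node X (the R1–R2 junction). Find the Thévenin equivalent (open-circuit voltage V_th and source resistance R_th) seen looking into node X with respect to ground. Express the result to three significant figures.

V_th ≈ 22.1 mV, R_th ≈ 1.42 kΩ

With X open, the divider is unloaded: V_th = 35.0 × 3.85/6.100 = 22.09 mV.
With V_s suppressed (replaced by a short), R_th = R1 ‖ R2 = (2.250 × 3.85)/(2.250 + 3.85) = 1.420 kΩ.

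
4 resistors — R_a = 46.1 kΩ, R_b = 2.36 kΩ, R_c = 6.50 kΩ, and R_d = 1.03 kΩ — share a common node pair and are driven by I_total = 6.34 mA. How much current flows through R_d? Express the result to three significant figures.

ΣG = 1/46.1 + 1/2.36 + 1/6.50 + 1/1.03 = 1.570.
Current divider: I(R_d) = I_total · G_k/ΣG = 6.34 × (0.9709/1.570) = 6.34 × 0.6183 = 3.920 mA.

I ≈ 3.92 mA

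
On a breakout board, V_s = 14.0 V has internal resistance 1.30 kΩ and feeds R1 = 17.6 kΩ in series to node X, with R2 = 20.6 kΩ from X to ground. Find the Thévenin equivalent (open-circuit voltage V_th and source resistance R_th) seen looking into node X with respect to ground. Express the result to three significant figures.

V_th ≈ 7.30 V, R_th ≈ 9.86 kΩ

R1' = 1.30 + 17.6 = 18.90 kΩ (source resistance + R1).
V_th is the unloaded tap voltage: V_s · R2/(R1'+R2) = 14.0 × 0.5215 = 7.301 V.
With V_s suppressed (replaced by a short), R_th = R1' ‖ R2 = (18.90 × 20.6)/(18.90 + 20.6) = 9.857 kΩ.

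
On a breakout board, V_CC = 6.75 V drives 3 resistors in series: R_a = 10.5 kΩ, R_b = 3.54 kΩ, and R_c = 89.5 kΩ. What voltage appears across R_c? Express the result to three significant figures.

V ≈ 5.83 V

Total series resistance ΣR = 10.5 + 3.54 + 89.5 = 103.5 kΩ.
V = V_CC · R/ΣR = 6.75 × 0.8644 = 5.835 V.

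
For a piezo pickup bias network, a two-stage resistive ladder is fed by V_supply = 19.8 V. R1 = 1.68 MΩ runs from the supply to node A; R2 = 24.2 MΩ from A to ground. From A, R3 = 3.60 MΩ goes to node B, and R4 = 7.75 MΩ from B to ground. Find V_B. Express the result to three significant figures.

V_B ≈ 11.1 V

Node A sees R2 in parallel with the series input of stage 2, R3 + R4 = 11.35 MΩ.
R2 ‖ (R3+R4) = 7.726 MΩ.
V_A = 19.8 × 7.726/(1.68 + 7.726) = 16.26 V.
Then the unloaded second divider: V_B = V_A × R4/(R3+R4) = 16.26 × 0.6828 = 11.11 V.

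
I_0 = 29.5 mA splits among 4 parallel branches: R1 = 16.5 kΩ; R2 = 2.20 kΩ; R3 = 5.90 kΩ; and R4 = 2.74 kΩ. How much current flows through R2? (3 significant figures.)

ΣG = 1/16.5 + 1/2.20 + 1/5.90 + 1/2.74 = 1.050.
R2 takes the fraction G_k/ΣG = 0.4545/1.050 = 0.4331, so I = 29.5 × 0.4331 = 12.78 mA.

I ≈ 12.8 mA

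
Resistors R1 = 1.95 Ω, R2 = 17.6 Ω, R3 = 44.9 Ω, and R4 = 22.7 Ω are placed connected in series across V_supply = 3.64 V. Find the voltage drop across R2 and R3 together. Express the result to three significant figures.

Total series resistance ΣR = 1.95 + 17.6 + 44.9 + 22.7 = 87.15 Ω.
R_{R2..R3} = 17.6 + 44.9 = 62.50 Ω.
Voltage divider: V = V_supply · (62.50 / 87.15) = 3.64 × 0.7172 = 2.610 V.

V ≈ 2.61 V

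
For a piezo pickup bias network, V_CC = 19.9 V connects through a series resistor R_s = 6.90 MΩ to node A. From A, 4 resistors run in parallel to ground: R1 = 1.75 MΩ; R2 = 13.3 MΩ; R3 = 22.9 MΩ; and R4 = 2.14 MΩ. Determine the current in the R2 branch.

Equivalent of the parallel group: R_p = 0.8639 MΩ.
Node voltage V_A = V_CC · R_p/(R_s + R_p) = 19.9 × 0.1113 = 2.214 V.
I(R2) = V_A / R2 = 2.214/13.3 = 0.1665 µA.

I ≈ 0.166 µA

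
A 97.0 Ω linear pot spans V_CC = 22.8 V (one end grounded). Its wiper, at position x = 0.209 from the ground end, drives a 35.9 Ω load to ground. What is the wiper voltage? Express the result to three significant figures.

Split the track: R_lower = x·R_p = 20.27 Ω, R_upper = (1−x)·R_p = 76.73 Ω.
Lower segment in parallel with the load: 20.27 ‖ 35.9 = 12.96 Ω.
Loaded-divider output: V_out = 22.8 × 0.1445 = 3.294 V.

V_out ≈ 3.29 V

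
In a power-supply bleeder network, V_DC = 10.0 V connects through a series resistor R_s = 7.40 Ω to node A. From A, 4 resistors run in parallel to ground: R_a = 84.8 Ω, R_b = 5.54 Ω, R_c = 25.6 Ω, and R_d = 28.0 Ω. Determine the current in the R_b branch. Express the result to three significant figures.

Combine the parallel branches: R_p = (1/84.8 + 1/5.54 + 1/25.6 + 1/28.0)⁻¹ = 3.744 Ω.
Node voltage V_A = V_DC · R_p/(R_s + R_p) = 10.0 × 0.3360 = 3.360 V.
I(R_b) = V_A / R_b = 3.360/5.54 = 0.6065 A.
(Equivalently: I_total = 0.8973 A, then current-divider fraction G_k/ΣG = 0.6759.)

I ≈ 0.606 A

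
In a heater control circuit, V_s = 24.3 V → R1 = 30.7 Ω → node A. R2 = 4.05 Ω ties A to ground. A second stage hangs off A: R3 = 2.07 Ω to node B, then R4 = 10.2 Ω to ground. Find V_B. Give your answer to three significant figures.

V_B ≈ 1.82 V

Node A sees R2 in parallel with the series input of stage 2, R3 + R4 = 12.27 Ω.
Effective lower resistance at A: R2 ‖ 12.27 = 3.045 Ω.
So V_A = 24.3 × 0.09023 = 2.193 V.
Stage 2 is unloaded, so V_B = V_A · R4/(R3+R4) = 2.193 × 10.2/12.27 = 1.823 V.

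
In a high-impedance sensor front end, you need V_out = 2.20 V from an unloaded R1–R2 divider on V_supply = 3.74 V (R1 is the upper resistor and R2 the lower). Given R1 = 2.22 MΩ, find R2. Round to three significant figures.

V_out/V_supply = R2/(R1+R2) = 0.5882.
So R2 = R1 · V_out/(V_supply − V_out) = 2.22 × 2.20/(3.74 − 2.20) = 2.22 × 1.429 = 3.171 MΩ.

R2 ≈ 3.17 MΩ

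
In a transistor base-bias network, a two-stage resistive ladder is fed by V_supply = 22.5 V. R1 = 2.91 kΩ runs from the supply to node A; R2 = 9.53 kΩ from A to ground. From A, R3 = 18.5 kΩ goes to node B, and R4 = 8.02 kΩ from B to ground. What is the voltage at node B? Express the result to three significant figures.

The second stage (R3 + R4 = 26.52 kΩ) loads node A in parallel with R2.
R2 ‖ (R3+R4) = 7.011 kΩ.
V_A = 22.5 × 7.011/(2.91 + 7.011) = 15.90 V.
Then the unloaded second divider: V_B = V_A × R4/(R3+R4) = 15.90 × 0.3024 = 4.808 V.

V_B ≈ 4.81 V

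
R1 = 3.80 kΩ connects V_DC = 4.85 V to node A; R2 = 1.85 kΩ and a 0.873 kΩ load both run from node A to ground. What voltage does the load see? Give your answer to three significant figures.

First combine the lower leg with the load: R2 ‖ R_L = 0.5931 kΩ.
Then V_out = V_DC · R2'/(R1 + R2') = 4.85 × 0.5931/4.393 = 0.6548 V.

V_out ≈ 0.655 V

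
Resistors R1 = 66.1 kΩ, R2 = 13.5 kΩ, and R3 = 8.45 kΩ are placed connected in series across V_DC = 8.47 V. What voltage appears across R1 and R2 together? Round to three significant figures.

Series total: ΣR = 66.1 + 13.5 + 8.45 = 88.05 kΩ.
R_{R1..R2} = 66.1 + 13.5 = 79.60 kΩ.
Voltage divider: V = V_DC · (79.60 / 88.05) = 8.47 × 0.9040 = 7.657 V.

V ≈ 7.66 V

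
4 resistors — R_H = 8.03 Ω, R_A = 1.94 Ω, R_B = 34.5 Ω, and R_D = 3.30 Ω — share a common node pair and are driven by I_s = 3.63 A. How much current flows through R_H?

Total conductance ΣG = 1/8.03 + 1/1.94 + 1/34.5 + 1/3.30 = 0.9720 (units of 1/Ω).
R_H takes the fraction G_k/ΣG = 0.1245/0.9720 = 0.1281, so I = 3.63 × 0.1281 = 0.4651 A.

I ≈ 0.465 A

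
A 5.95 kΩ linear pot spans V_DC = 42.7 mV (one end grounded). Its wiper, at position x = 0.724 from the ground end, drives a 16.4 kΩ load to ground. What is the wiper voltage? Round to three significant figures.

V_out ≈ 28.8 mV

Lower segment x·R_p = 4.308 kΩ; upper segment (1−x)·R_p = 1.642 kΩ.
R_L loads the lower segment: effective lower R = 3.412 kΩ.
Then V_out = V_DC · 3.412/(1.642 + 3.412) = 28.83 mV.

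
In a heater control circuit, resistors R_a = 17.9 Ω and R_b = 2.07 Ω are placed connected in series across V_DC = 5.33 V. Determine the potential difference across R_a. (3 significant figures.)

Total series resistance ΣR = 17.9 + 2.07 = 19.97 Ω.
By the voltage-divider rule, V = 5.33 × 17.90/19.97 = 4.778 V.

V ≈ 4.78 V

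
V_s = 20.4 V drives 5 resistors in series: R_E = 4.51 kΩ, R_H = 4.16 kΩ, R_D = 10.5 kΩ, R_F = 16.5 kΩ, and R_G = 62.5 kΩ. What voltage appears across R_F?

V ≈ 3.43 V

Series total: ΣR = 4.51 + 4.16 + 10.5 + 16.5 + 62.5 = 98.17 kΩ.
V = V_s · R/ΣR = 20.4 × 0.1681 = 3.429 V.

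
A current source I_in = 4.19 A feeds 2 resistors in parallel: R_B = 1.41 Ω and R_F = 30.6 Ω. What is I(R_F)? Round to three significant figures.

Two-branch current divider: I_k = I_in · R_other/(R_1 + R_2).
I(R_F) = 4.19 × 1.41/(1.41 + 30.6) = 4.19 × 0.04405 = 0.1846 A.

I ≈ 0.185 A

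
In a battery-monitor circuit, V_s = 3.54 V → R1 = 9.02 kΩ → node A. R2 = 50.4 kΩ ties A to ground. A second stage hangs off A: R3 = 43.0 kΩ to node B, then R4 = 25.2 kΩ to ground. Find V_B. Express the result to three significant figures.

V_B ≈ 0.998 V

Looking into the second stage from A: R3 + R4 = 68.20 kΩ appears in parallel with R2.
Effective lower resistance at A: R2 ‖ 68.20 = 28.98 kΩ.
First divider: V_A = V_s · 28.98/(9.02 + 28.98) = 2.700 V.
V_B = V_A × 0.3695 = 0.9976 V.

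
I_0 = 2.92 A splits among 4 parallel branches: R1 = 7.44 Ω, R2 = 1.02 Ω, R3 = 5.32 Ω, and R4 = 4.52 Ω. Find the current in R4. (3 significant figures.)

I ≈ 0.424 A

Total conductance ΣG = 1/7.44 + 1/1.02 + 1/5.32 + 1/4.52 = 1.524 (units of 1/Ω).
By the current-divider rule, I = I_0 · G_k/ΣG = 2.92 × 0.1452 = 0.4239 A.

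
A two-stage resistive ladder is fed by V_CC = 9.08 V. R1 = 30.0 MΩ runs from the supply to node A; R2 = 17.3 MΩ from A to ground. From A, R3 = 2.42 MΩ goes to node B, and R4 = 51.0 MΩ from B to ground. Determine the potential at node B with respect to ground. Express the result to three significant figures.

V_B ≈ 2.63 V

Looking into the second stage from A: R3 + R4 = 53.42 MΩ appears in parallel with R2.
Effective lower resistance at A: R2 ‖ 53.42 = 13.07 MΩ.
V_A = 9.08 × 13.07/(30.0 + 13.07) = 2.755 V.
Then the unloaded second divider: V_B = V_A × R4/(R3+R4) = 2.755 × 0.9547 = 2.630 V.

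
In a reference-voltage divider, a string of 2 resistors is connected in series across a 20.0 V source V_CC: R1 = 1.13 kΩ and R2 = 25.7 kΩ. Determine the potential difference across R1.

V ≈ 0.842 V

Total series resistance ΣR = 1.13 + 25.7 = 26.83 kΩ.
By the voltage-divider rule, V = 20.0 × 1.130/26.83 = 0.8423 V.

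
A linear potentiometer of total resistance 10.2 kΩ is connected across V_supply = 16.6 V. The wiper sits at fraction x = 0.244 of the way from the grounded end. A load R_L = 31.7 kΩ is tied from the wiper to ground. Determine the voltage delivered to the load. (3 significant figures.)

V_out ≈ 3.82 V

Split the track: R_lower = x·R_p = 2.489 kΩ, R_upper = (1−x)·R_p = 7.711 kΩ.
Lower segment in parallel with the load: 2.489 ‖ 31.7 = 2.308 kΩ.
Then V_out = V_supply · 2.308/(7.711 + 2.308) = 3.823 V.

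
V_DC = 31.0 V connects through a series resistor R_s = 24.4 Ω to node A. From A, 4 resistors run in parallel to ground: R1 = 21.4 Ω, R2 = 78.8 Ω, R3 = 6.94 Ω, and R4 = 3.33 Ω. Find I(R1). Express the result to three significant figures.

I ≈ 0.109 A

Combine the parallel branches: R_p = (1/21.4 + 1/78.8 + 1/6.94 + 1/3.33)⁻¹ = 1.985 Ω.
V_A = 31.0 × 1.985/26.38 = 2.332 V.
I(R1) = V_A / R1 = 2.332/21.4 = 0.1090 A.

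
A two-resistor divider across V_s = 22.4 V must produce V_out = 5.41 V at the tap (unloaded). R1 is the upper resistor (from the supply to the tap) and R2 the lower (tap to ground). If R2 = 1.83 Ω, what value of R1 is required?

R1 ≈ 5.75 Ω

V_out/V_s = R2/(R1+R2) = 0.2415.
Rearranging, R1 = R2·(1−k)/k = 1.83 × 3.140 = 5.747 Ω.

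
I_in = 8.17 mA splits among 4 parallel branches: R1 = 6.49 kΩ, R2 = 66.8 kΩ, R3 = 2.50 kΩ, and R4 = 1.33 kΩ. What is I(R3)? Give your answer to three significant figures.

I ≈ 2.47 mA

Total conductance ΣG = 1/6.49 + 1/66.8 + 1/2.50 + 1/1.33 = 1.321 (units of 1/kΩ).
R3 takes the fraction G_k/ΣG = 0.4000/1.321 = 0.3028, so I = 8.17 × 0.3028 = 2.474 mA.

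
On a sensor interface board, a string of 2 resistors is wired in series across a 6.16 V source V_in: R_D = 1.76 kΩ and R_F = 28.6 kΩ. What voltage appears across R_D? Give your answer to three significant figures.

ΣR = 1.76 + 28.6 = 30.36 kΩ.
By the voltage-divider rule, V = 6.16 × 1.760/30.36 = 0.3571 V.

V ≈ 0.357 V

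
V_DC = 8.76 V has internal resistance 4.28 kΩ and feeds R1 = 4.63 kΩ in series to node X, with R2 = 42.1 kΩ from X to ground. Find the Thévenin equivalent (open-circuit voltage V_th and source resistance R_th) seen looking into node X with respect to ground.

V_th ≈ 7.23 V, R_th ≈ 7.35 kΩ

R1' = 4.28 + 4.63 = 8.910 kΩ (source resistance + R1).
With X open, the divider is unloaded: V_th = 8.76 × 42.1/51.01 = 7.230 V.
Looking into X with the source shorted: R_th = R1'·R2/(R1'+R2) = 8.910 × 42.1/51.01 = 7.354 kΩ.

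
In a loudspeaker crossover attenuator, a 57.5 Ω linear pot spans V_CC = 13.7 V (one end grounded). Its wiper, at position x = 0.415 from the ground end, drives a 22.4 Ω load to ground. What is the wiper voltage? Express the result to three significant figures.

V_out ≈ 3.50 V

Lower segment x·R_p = 23.86 Ω; upper segment (1−x)·R_p = 33.64 Ω.
R_L loads the lower segment: effective lower R = 11.55 Ω.
Loaded-divider output: V_out = 13.7 × 0.2557 = 3.503 V.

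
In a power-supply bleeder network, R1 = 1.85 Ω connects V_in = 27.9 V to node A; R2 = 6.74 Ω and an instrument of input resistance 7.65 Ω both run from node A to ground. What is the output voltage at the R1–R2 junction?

The load sits in parallel with R2, giving an effective lower resistance R2' = R2·R_L/(R2+R_L) = 3.583 Ω.
Voltage divider with the loaded lower leg: V_out = 27.9 × 3.583/(1.85 + 3.583) = 27.9 × 0.6595 = 18.40 V.
(Unloaded it would be 21.9 V; the load pulls it down.)

V_out ≈ 18.4 V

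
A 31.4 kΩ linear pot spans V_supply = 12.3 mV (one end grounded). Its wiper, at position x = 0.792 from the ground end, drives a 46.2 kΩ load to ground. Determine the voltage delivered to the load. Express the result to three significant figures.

Split the track: R_lower = x·R_p = 24.87 kΩ, R_upper = (1−x)·R_p = 6.531 kΩ.
Lower segment in parallel with the load: 24.87 ‖ 46.2 = 16.17 kΩ.
Then V_out = V_supply · 16.17/(6.531 + 16.17) = 8.761 mV.

V_out ≈ 8.76 mV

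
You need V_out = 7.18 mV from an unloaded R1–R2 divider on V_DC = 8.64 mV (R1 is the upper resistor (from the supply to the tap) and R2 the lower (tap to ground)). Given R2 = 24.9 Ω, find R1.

V_out/V_DC = R2/(R1+R2) = 0.8310.
R1 = R2·(1/k − 1) = 24.9 × 0.2033 = 5.063 Ω.

R1 ≈ 5.06 Ω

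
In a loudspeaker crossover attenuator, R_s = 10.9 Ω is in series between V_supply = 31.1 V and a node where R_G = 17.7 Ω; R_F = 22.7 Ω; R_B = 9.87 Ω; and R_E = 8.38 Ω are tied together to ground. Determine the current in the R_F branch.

I ≈ 0.304 A

Combine the parallel branches: R_p = (1/17.7 + 1/22.7 + 1/9.87 + 1/8.38)⁻¹ = 3.113 Ω.
V_A = 31.1 × 3.113/14.01 = 6.909 V.
I(R_F) = V_A / R_F = 6.909/22.7 = 0.3044 A.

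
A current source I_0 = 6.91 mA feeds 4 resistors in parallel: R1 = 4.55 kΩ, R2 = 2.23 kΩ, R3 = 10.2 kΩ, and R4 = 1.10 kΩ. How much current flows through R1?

I ≈ 0.906 mA

Total conductance ΣG = 1/4.55 + 1/2.23 + 1/10.2 + 1/1.10 = 1.675 (units of 1/kΩ).
R1 takes the fraction G_k/ΣG = 0.2198/1.675 = 0.1312, so I = 6.91 × 0.1312 = 0.9065 mA.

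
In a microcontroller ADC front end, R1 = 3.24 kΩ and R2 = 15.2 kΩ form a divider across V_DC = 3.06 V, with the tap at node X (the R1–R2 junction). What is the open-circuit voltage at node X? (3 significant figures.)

V_th ≈ 2.52 V

V_th is the unloaded tap voltage: V_DC · R2/(R1+R2) = 3.06 × 0.8243 = 2.522 V.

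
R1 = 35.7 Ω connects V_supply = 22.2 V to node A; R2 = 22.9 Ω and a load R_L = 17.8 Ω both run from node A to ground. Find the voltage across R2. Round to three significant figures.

The load sits in parallel with R2, giving an effective lower resistance R2' = R2·R_L/(R2+R_L) = 10.02 Ω.
Then V_out = V_supply · R2'/(R1 + R2') = 22.2 × 10.02/45.72 = 4.864 V.

V_out ≈ 4.86 V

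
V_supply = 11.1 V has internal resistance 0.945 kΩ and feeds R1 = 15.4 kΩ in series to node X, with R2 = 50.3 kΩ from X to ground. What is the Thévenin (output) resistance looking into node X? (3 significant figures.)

R1' = 0.945 + 15.4 = 16.34 kΩ (source resistance + R1).
With V_supply suppressed (replaced by a short), R_th = R1' ‖ R2 = (16.34 × 50.3)/(16.34 + 50.3) = 12.34 kΩ.

R_th ≈ 12.3 kΩ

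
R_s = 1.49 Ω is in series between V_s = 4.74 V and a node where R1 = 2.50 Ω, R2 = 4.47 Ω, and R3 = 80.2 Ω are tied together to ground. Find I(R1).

Parallel bank: R_p = 1/(1/2.50 + 1/4.47 + 1/80.2) = 1.572 Ω.
V_A by voltage divider: V_A = 4.74 × 1.572/(1.49 + 1.572) = 2.433 V.
Branch current I = V_A/R1 = 2.433/2.50 = 0.9733 A.

I ≈ 0.973 A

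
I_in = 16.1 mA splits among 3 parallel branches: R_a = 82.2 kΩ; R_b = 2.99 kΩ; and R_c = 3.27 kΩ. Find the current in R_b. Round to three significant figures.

ΣG = 1/82.2 + 1/2.99 + 1/3.27 = 0.6524.
By the current-divider rule, I = I_in · G_k/ΣG = 16.1 × 0.5126 = 8.253 mA.

I ≈ 8.25 mA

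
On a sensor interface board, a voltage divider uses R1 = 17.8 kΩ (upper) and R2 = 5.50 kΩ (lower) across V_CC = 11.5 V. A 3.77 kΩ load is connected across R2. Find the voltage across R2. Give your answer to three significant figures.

V_out ≈ 1.28 V

The load sits in parallel with R2, giving an effective lower resistance R2' = R2·R_L/(R2+R_L) = 2.237 kΩ.
Now apply the divider: V_out = 11.5 × 0.1116 = 1.284 V.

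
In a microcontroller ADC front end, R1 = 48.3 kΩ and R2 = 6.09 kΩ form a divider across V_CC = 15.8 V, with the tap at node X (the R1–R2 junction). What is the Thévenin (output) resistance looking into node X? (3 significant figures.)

Looking into X with the source shorted: R_th = R1·R2/(R1+R2) = 48.30 × 6.09/54.39 = 5.408 kΩ.

R_th ≈ 5.41 kΩ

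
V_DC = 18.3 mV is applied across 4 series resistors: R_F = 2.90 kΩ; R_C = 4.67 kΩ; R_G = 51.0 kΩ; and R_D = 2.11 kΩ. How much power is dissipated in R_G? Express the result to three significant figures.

P ≈ 4.64 nW

ΣR = 60.68 kΩ → I = 18.3/60.68 = 0.3016 µA.
V(R_G) = I·R = 15.38 mV; P = V·I = 15.38 × 0.3016 = 4.639 nW.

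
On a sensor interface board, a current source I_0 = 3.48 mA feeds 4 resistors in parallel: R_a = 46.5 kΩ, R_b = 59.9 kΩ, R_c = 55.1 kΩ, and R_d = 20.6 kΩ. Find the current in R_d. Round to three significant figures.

Total conductance ΣG = 1/46.5 + 1/59.9 + 1/55.1 + 1/20.6 = 0.1049 (units of 1/kΩ).
R_d takes the fraction G_k/ΣG = 0.04854/0.1049 = 0.4628, so I = 3.48 × 0.4628 = 1.611 mA.

I ≈ 1.61 mA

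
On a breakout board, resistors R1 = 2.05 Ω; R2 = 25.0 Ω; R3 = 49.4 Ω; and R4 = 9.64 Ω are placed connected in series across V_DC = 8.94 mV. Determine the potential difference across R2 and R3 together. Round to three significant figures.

V ≈ 7.73 mV

ΣR = 2.05 + 25.0 + 49.4 + 9.64 = 86.09 Ω.
R_{R2..R3} = 25.0 + 49.4 = 74.40 Ω.
By the voltage-divider rule, V = 8.94 × 74.40/86.09 = 7.726 mV.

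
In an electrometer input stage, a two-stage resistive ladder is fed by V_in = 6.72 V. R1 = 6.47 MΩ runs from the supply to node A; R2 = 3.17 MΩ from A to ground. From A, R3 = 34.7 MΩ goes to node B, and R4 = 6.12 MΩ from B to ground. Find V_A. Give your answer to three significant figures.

Looking into the second stage from A: R3 + R4 = 40.82 MΩ appears in parallel with R2.
R2 ‖ (R3+R4) = 2.942 MΩ.
So V_A = 6.72 × 0.3125 = 2.100 V.

V_A ≈ 2.10 V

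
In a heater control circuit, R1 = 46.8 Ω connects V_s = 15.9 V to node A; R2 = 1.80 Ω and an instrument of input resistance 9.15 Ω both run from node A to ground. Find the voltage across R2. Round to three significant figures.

V_out ≈ 0.495 V

The load sits in parallel with R2, giving an effective lower resistance R2' = R2·R_L/(R2+R_L) = 1.504 Ω.
Now apply the divider: V_out = 15.9 × 0.03114 = 0.4951 V.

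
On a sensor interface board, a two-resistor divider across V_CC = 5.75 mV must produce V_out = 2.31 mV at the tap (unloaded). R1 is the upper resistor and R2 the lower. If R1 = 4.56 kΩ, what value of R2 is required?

R2 ≈ 3.06 kΩ

V_out/V_CC = R2/(R1+R2) = 0.4017.
Rearranging, R2 = R1·k/(1−k) = 4.56 × 0.6715 = 3.062 kΩ.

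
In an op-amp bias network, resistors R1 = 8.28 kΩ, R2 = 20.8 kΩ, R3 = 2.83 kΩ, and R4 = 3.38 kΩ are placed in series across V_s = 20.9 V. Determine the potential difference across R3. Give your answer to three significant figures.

V ≈ 1.68 V

ΣR = 8.28 + 20.8 + 2.83 + 3.38 = 35.29 kΩ.
Voltage divider: V = V_s · (2.830 / 35.29) = 20.9 × 0.08019 = 1.676 V.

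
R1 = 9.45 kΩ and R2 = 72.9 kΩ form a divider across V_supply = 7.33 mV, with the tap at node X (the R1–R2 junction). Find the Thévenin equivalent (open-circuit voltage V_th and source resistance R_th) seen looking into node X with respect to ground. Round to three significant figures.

V_th ≈ 6.49 mV, R_th ≈ 8.37 kΩ

Open-circuit (no load on X): V_th = V_supply · R2/(R1 + R2) = 7.33 × 72.9/(9.450 + 72.9) = 6.489 mV.
With V_supply suppressed (replaced by a short), R_th = R1 ‖ R2 = (9.450 × 72.9)/(9.450 + 72.9) = 8.366 kΩ.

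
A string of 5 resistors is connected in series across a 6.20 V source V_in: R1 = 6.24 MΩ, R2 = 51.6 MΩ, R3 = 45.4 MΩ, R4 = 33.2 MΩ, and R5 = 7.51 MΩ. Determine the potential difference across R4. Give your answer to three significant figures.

ΣR = 6.24 + 51.6 + 45.4 + 33.2 + 7.51 = 143.9 MΩ.
By the voltage-divider rule, V = 6.20 × 33.20/143.9 = 1.430 V.

V ≈ 1.43 V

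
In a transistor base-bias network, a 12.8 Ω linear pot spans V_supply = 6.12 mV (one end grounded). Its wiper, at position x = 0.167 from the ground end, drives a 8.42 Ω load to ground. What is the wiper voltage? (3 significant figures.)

V_out ≈ 0.844 mV

The pot divides into 10.66 Ω above the wiper and 2.138 Ω below.
Lower segment in parallel with the load: 2.138 ‖ 8.42 = 1.705 Ω.
Loaded-divider output: V_out = 6.12 × 0.1378 = 0.8436 mV.
(Unloaded: V_out = x·V_supply = 1.02 mV.)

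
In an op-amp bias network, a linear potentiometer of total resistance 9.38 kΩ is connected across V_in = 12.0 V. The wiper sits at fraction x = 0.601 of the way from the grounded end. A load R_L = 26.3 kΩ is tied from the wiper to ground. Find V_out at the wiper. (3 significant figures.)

V_out ≈ 6.64 V

Lower segment x·R_p = 5.637 kΩ; upper segment (1−x)·R_p = 3.743 kΩ.
(x·R_p) ‖ R_L = 4.642 kΩ.
V_out = 12.0 × 4.642/(3.743 + 4.642) = 6.644 V.
(Unloaded: V_out = x·V_in = 7.21 V.)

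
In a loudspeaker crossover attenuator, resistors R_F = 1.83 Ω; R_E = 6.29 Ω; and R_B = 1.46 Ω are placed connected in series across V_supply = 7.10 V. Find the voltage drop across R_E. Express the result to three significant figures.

Series total: ΣR = 1.83 + 6.29 + 1.46 = 9.580 Ω.
Voltage divider: V = V_supply · (6.290 / 9.580) = 7.10 × 0.6566 = 4.662 V.

V ≈ 4.66 V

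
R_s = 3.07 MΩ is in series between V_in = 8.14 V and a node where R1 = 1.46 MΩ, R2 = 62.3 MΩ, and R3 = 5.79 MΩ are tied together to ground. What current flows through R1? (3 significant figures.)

I ≈ 1.51 µA

Equivalent of the parallel group: R_p = 1.145 MΩ.
Node voltage V_A = V_in · R_p/(R_s + R_p) = 8.14 × 0.2716 = 2.211 V.
I(R1) = V_A / R1 = 2.211/1.46 = 1.514 µA.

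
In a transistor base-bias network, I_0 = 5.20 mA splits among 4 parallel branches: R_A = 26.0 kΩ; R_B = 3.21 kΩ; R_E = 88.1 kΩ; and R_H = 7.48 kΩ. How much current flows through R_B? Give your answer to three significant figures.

ΣG = 1/26.0 + 1/3.21 + 1/88.1 + 1/7.48 = 0.4950.
Current divider: I(R_B) = I_0 · G_k/ΣG = 5.20 × (0.3115/0.4950) = 5.20 × 0.6293 = 3.272 mA.

I ≈ 3.27 mA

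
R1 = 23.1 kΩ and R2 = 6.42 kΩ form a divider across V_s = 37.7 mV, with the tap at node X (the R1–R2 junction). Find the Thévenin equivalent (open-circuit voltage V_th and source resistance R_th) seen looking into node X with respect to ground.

V_th ≈ 8.20 mV, R_th ≈ 5.02 kΩ

V_th is the unloaded tap voltage: V_s · R2/(R1+R2) = 37.7 × 0.2175 = 8.199 mV.
Zeroing V_s shorts the top of R1 to ground, so R_th = R1 ‖ R2 = 5.024 kΩ.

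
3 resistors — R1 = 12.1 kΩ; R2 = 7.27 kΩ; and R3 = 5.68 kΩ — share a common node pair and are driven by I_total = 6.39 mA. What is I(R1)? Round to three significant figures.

ΣG = 1/12.1 + 1/7.27 + 1/5.68 = 0.3963.
Current divider: I(R1) = I_total · G_k/ΣG = 6.39 × (0.08264/0.3963) = 6.39 × 0.2086 = 1.333 mA.

I ≈ 1.33 mA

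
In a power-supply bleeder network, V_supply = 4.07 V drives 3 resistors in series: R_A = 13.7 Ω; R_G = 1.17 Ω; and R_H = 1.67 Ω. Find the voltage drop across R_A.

Total series resistance ΣR = 13.7 + 1.17 + 1.67 = 16.54 Ω.
V = V_supply · R/ΣR = 4.07 × 0.8283 = 3.371 V.

V ≈ 3.37 V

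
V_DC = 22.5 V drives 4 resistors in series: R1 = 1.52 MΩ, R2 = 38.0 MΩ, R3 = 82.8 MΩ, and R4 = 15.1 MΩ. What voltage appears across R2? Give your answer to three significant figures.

ΣR = 1.52 + 38.0 + 82.8 + 15.1 = 137.4 MΩ.
Voltage divider: V = V_DC · (38.00 / 137.4) = 22.5 × 0.2765 = 6.222 V.

V ≈ 6.22 V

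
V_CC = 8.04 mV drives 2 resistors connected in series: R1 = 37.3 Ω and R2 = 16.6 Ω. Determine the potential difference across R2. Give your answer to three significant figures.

Series total: ΣR = 37.3 + 16.6 = 53.90 Ω.
By the voltage-divider rule, V = 8.04 × 16.60/53.90 = 2.476 mV.

V ≈ 2.48 mV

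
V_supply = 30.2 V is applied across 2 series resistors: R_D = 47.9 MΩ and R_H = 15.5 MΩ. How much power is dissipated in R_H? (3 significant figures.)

Series current I = V_supply/ΣR = 30.2/63.40 = 0.4763 µA.
V(R_H) = I·R = 7.383 V; P = V·I = 7.383 × 0.4763 = 3.517 µW.

P ≈ 3.52 µW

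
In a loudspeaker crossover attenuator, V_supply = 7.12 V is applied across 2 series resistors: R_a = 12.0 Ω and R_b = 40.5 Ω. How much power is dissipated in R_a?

The common current is I = 7.12/52.50 = 0.1356 A.
P(R_a) = I²·R_a = (0.1356)² × 12.0 = 0.2207 W.

P ≈ 0.221 W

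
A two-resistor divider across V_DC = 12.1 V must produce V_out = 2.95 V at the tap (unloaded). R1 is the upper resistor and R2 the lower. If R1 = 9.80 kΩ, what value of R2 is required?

The divider ratio is R2/(R1+R2) = 2.95/12.1 = 0.2438.
R2 = R1 · 0.2438/(1 − 0.2438) = 3.160 kΩ.

R2 ≈ 3.16 kΩ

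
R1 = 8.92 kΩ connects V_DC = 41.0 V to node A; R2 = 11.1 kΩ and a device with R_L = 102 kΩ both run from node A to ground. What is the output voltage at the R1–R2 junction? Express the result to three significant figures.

V_out ≈ 21.7 V

R2 ‖ R_L = (11.1 × 102)/(11.1 + 102) = 10.01 kΩ.
Voltage divider with the loaded lower leg: V_out = 41.0 × 10.01/(8.92 + 10.01) = 41.0 × 0.5288 = 21.68 V.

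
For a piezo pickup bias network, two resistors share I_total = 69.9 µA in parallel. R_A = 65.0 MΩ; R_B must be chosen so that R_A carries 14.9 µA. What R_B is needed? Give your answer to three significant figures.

R_B ≈ 17.6 MΩ

In a two-way split, I_A/I_total = R_B/(R_A + R_B).
14.9/69.9 = R_B/(R_A + R_B) → R_B = R_A · (0.2132)/(1 − 0.2132) = 65.0 × 0.2709 = 17.61 MΩ.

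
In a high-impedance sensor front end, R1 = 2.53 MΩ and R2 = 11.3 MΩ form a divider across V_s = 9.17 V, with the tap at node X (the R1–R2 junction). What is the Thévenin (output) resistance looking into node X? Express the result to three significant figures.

R_th ≈ 2.07 MΩ

Looking into X with the source shorted: R_th = R1·R2/(R1+R2) = 2.530 × 11.3/13.83 = 2.067 MΩ.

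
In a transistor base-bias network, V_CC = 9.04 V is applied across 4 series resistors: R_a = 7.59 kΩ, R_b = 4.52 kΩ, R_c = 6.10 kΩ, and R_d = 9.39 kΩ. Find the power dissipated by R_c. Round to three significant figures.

The common current is I = 9.04/27.60 = 0.3275 mA.
P(R_c) = I²·R_c = (0.3275)² × 6.10 = 0.6544 mW.

P ≈ 0.654 mW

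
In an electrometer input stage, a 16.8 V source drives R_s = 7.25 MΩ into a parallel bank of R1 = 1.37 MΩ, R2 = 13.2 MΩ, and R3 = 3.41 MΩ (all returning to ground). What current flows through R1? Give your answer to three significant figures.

I ≈ 1.37 µA

Combine the parallel branches: R_p = (1/1.37 + 1/13.2 + 1/3.41)⁻¹ = 0.9100 MΩ.
V_A = 16.8 × 0.9100/8.160 = 1.873 V.
I(R1) = V_A / R1 = 1.873/1.37 = 1.367 µA.
(Equivalently: I_total = 2.059 µA, then current-divider fraction G_k/ΣG = 0.6642.)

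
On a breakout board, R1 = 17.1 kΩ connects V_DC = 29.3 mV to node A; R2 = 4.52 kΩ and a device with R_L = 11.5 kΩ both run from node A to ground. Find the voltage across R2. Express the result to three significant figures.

The load sits in parallel with R2, giving an effective lower resistance R2' = R2·R_L/(R2+R_L) = 3.245 kΩ.
Then V_out = V_DC · R2'/(R1 + R2') = 29.3 × 3.245/20.34 = 4.673 mV.
(Unloaded it would be 6.13 mV; the load pulls it down.)

V_out ≈ 4.67 mV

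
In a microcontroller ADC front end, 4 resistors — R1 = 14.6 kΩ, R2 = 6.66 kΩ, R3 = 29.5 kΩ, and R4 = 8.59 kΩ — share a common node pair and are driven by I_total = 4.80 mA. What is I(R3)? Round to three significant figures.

I ≈ 0.441 mA

ΣG = 1/14.6 + 1/6.66 + 1/29.5 + 1/8.59 = 0.3690.
By the current-divider rule, I = I_total · G_k/ΣG = 4.80 × 0.09188 = 0.4410 mA.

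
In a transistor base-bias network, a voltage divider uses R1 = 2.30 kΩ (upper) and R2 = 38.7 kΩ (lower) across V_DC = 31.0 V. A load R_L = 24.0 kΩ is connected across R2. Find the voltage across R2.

V_out ≈ 26.8 V

R2 ‖ R_L = (38.7 × 24.0)/(38.7 + 24.0) = 14.81 kΩ.
Then V_out = V_DC · R2'/(R1 + R2') = 31.0 × 14.81/17.11 = 26.83 V.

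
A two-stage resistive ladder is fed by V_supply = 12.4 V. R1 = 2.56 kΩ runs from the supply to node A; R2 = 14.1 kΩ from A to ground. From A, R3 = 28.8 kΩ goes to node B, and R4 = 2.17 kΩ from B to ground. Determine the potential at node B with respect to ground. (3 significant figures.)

Looking into the second stage from A: R3 + R4 = 30.97 kΩ appears in parallel with R2.
R2 ‖ (R3+R4) = 9.689 kΩ.
So V_A = 12.4 × 0.7910 = 9.808 V.
Then the unloaded second divider: V_B = V_A × R4/(R3+R4) = 9.808 × 0.07007 = 0.6873 V.

V_B ≈ 0.687 V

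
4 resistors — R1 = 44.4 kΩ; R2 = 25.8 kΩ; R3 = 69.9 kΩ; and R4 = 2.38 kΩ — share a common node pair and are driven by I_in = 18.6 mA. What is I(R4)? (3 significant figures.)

I ≈ 15.8 mA

Total conductance ΣG = 1/44.4 + 1/25.8 + 1/69.9 + 1/2.38 = 0.4958 (units of 1/kΩ).
Current divider: I(R4) = I_in · G_k/ΣG = 18.6 × (0.4202/0.4958) = 18.6 × 0.8475 = 15.76 mA.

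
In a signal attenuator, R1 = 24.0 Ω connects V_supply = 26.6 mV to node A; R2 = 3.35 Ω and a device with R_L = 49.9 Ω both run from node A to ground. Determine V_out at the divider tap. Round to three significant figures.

V_out ≈ 3.08 mV

The load sits in parallel with R2, giving an effective lower resistance R2' = R2·R_L/(R2+R_L) = 3.139 Ω.
Then V_out = V_supply · R2'/(R1 + R2') = 26.6 × 3.139/27.14 = 3.077 mV.
(Unloaded it would be 3.26 mV; the load pulls it down.)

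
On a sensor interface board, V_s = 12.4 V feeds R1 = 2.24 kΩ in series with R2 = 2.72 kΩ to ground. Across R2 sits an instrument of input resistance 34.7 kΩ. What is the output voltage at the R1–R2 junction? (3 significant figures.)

The load sits in parallel with R2, giving an effective lower resistance R2' = R2·R_L/(R2+R_L) = 2.522 kΩ.
Then V_out = V_s · R2'/(R1 + R2') = 12.4 × 2.522/4.762 = 6.568 V.

V_out ≈ 6.57 V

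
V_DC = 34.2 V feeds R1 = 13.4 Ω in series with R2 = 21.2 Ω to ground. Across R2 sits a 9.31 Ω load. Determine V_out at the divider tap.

The load sits in parallel with R2, giving an effective lower resistance R2' = R2·R_L/(R2+R_L) = 6.469 Ω.
Voltage divider with the loaded lower leg: V_out = 34.2 × 6.469/(13.4 + 6.469) = 34.2 × 0.3256 = 11.14 V.

V_out ≈ 11.1 V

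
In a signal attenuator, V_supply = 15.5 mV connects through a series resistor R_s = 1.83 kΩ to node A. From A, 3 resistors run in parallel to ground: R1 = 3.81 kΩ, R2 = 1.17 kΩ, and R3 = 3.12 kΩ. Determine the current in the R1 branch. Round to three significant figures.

Equivalent of the parallel group: R_p = 0.6956 kΩ.
V_A = 15.5 × 0.6956/2.526 = 4.269 mV.
Branch current I = V_A/R1 = 4.269/3.81 = 1.120 µA.

I ≈ 1.12 µA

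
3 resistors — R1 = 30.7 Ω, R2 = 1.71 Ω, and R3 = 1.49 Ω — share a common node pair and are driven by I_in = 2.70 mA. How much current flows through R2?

Conductances: ΣG = 1/30.7 + 1/1.71 + 1/1.49 = 1.289 (1/Ω).
By the current-divider rule, I = I_in · G_k/ΣG = 2.70 × 0.4539 = 1.225 mA.

I ≈ 1.23 mA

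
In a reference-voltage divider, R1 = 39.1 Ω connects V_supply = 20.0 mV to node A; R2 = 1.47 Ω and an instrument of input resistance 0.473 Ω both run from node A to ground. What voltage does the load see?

V_out ≈ 0.181 mV

R2 ‖ R_L = (1.47 × 0.473)/(1.47 + 0.473) = 0.3579 Ω.
Voltage divider with the loaded lower leg: V_out = 20.0 × 0.3579/(39.1 + 0.3579) = 20.0 × 0.009069 = 0.1814 mV.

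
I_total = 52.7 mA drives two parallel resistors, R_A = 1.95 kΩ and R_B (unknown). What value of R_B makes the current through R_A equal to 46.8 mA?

In a two-way split, I_A/I_total = R_B/(R_A + R_B).
With f = 0.8880, R_B = R_A · f/(1−f) = 1.95 × 7.932 = 15.47 kΩ.

R_B ≈ 15.5 kΩ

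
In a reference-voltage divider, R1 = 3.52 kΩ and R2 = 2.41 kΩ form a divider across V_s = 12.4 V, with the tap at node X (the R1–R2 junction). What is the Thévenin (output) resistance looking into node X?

With V_s suppressed (replaced by a short), R_th = R1 ‖ R2 = (3.520 × 2.41)/(3.520 + 2.41) = 1.431 kΩ.

R_th ≈ 1.43 kΩ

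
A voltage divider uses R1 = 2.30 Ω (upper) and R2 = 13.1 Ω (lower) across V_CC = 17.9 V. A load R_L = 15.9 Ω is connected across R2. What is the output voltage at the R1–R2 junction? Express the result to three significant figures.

V_out ≈ 13.6 V

R2 ‖ R_L = (13.1 × 15.9)/(13.1 + 15.9) = 7.182 Ω.
Then V_out = V_CC · R2'/(R1 + R2') = 17.9 × 7.182/9.482 = 13.56 V.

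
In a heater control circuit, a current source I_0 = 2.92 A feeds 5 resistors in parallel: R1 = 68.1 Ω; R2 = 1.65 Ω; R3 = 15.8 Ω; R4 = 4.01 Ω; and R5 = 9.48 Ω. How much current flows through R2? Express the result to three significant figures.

Total conductance ΣG = 1/68.1 + 1/1.65 + 1/15.8 + 1/4.01 + 1/9.48 = 1.039 (units of 1/Ω).
R2 takes the fraction G_k/ΣG = 0.6061/1.039 = 0.5834, so I = 2.92 × 0.5834 = 1.703 A.

I ≈ 1.70 A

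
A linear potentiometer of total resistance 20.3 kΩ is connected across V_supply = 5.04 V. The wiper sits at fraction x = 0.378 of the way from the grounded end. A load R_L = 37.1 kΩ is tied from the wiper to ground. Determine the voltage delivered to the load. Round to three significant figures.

Split the track: R_lower = x·R_p = 7.673 kΩ, R_upper = (1−x)·R_p = 12.63 kΩ.
(x·R_p) ‖ R_L = 6.358 kΩ.
V_out = 5.04 × 6.358/(12.63 + 6.358) = 1.688 V.
(Unloaded: V_out = x·V_supply = 1.91 V.)

V_out ≈ 1.69 V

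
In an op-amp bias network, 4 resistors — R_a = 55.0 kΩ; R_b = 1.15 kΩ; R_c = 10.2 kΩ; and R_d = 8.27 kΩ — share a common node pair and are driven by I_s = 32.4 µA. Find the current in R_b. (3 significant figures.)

I ≈ 25.5 µA

Total conductance ΣG = 1/55.0 + 1/1.15 + 1/10.2 + 1/8.27 = 1.107 (units of 1/kΩ).
R_b takes the fraction G_k/ΣG = 0.8696/1.107 = 0.7857, so I = 32.4 × 0.7857 = 25.46 µA.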